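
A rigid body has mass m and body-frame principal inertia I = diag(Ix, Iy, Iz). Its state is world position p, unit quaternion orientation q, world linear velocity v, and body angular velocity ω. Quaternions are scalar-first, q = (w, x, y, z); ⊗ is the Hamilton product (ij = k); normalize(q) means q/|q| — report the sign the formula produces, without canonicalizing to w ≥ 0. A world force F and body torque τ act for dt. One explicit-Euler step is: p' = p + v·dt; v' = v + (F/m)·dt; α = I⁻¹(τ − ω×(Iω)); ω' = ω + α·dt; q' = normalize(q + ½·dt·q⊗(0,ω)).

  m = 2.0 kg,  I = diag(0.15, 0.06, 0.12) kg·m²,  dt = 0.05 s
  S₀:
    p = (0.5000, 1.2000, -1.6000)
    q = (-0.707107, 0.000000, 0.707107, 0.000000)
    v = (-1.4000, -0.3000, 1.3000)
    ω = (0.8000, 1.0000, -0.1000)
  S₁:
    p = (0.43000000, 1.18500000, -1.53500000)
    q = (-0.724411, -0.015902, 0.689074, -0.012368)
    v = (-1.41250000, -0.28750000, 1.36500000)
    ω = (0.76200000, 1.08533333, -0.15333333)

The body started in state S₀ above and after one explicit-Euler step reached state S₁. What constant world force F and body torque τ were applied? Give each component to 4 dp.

F = (-0.5000, 0.5000, 2.6000)
τ = (-0.1200, 0.1000, -0.2000)

rate change Δω = (-0.03800000, 0.08533333, -0.05333333)
applied torque τ = (-0.1200, 0.1000, -0.2000)
v₁ − v₀ = (-0.01250000, 0.01250000, 0.06500000)
applied force F = (-0.5000, 0.5000, 2.6000)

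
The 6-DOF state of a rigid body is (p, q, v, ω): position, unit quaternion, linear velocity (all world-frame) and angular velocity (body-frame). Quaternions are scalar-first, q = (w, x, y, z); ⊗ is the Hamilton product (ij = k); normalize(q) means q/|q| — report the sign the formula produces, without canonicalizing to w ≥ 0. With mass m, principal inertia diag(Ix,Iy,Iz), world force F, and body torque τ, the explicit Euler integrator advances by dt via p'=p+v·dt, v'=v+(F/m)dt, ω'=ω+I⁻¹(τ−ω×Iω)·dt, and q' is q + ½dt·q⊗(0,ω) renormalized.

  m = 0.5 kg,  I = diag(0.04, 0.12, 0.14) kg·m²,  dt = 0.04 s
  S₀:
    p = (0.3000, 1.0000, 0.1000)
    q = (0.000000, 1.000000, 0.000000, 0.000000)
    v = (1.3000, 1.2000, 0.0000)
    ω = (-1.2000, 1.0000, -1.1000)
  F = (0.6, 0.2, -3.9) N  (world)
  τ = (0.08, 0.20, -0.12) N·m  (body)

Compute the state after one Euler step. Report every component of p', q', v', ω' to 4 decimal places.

p' = (0.3520, 1.0480, 0.1000)
q' = (0.0240, 0.9993, 0.0220, 0.0200)
v' = (1.3480, 1.2160, -0.3120)
ω' = (-1.0980, 1.1107, -1.1069)

p' = p + v·dt = (0.3520, 1.0480, 0.1000)
v + (F/m)dt = (1.3480, 1.2160, -0.3120)
gyro term ω×Iω = (-0.0220, -0.1320, -0.0960)
α = I⁻¹(τ − ω×Iω) = (2.5500, 2.7667, -0.1714)
ω + α·dt = (-1.0980, 1.1107, -1.1069)
q⊗(0,ω) = (1.2000000, 0.0000000, 1.1000000, 1.0000000)
q' = normalize(q + ½dt·q⊗(0,ω)) = (0.0240, 0.9993, 0.0220, 0.0200)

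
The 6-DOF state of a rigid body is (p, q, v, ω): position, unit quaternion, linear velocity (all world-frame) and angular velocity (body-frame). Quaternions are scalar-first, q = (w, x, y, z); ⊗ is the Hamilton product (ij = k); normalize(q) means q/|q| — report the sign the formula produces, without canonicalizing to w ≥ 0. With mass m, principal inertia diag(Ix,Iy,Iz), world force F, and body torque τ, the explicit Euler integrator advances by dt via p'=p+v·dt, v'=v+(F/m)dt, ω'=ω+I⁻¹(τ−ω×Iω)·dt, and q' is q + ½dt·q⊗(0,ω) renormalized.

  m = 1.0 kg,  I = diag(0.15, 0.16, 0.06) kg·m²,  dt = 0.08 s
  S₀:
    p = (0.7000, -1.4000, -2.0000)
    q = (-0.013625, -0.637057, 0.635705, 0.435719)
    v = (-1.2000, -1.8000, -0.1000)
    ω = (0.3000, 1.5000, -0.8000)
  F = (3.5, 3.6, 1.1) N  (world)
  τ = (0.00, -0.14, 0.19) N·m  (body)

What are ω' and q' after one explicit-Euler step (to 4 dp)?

ω×(Iω) gyroscopic = (0.1200, -0.0216, 0.0045)
(τ − ω×Iω)/I = (-0.8000, -0.7400, 3.0917)
new body rate ω' = (0.2360, 1.4408, -0.5527)
q⊗(0,ω) = (-0.4138652, -1.1662300, -0.3993674, -1.1353970)
updated quaternion q' = (-0.0301, -0.6821, 0.6183, 0.3894)

ω' = (0.2360, 1.4408, -0.5527)
q' = (-0.0301, -0.6821, 0.6183, 0.3894)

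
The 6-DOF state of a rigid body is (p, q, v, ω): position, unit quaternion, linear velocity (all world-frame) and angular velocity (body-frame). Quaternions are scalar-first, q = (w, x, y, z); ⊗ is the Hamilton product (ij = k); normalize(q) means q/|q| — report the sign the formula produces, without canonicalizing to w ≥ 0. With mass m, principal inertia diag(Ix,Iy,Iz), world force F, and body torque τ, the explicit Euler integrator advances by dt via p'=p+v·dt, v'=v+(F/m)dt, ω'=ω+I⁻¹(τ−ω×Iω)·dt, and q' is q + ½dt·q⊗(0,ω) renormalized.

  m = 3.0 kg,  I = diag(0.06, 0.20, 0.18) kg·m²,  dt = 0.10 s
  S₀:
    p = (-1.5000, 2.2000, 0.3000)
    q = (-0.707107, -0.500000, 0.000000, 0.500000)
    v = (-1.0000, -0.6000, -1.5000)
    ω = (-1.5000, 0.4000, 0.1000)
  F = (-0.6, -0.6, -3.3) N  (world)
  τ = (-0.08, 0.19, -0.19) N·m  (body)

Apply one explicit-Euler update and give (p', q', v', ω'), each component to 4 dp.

p' = (-1.6000, 2.1400, 0.1500)
q' = (-0.7449, -0.4556, -0.0490, 0.4850)
v' = (-1.0200, -0.6200, -1.6100)
ω' = (-1.6320, 0.4860, 0.0411)

a = (-0.2000, -0.2000, -1.1000)
p + v·dt = (-1.6000, 2.1400, 0.1500)
new velocity v' = (-1.0200, -0.6200, -1.6100)
(τ − ω×Iω)/I = (-1.3200, 0.8600, -0.5889)
ω + α·dt = (-1.6320, 0.4860, 0.0411)
2q̇ = q⊗(0,ω) = (-0.8000000, 0.8606605, -0.9828428, -0.2707107)
updated quaternion q' = (-0.7449, -0.4556, -0.0490, 0.4850)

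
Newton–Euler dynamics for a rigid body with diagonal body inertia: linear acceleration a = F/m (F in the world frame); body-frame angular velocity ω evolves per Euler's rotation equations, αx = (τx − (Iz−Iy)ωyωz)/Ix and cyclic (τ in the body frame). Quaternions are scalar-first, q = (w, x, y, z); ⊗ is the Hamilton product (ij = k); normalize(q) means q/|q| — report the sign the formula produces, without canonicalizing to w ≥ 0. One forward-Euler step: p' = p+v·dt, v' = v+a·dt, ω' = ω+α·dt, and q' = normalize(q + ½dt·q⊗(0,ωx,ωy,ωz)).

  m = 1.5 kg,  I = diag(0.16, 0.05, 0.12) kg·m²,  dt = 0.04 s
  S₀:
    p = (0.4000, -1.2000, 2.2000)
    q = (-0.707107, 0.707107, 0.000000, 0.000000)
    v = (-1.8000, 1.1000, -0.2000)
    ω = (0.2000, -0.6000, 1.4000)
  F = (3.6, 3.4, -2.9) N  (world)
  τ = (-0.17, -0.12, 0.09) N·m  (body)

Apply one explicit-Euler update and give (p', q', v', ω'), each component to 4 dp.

precession coupling ω×(Iω) = (-0.0588, 0.0112, 0.0132)
α = I⁻¹(τ − ω×Iω) = (-0.6950, -2.6240, 0.6400)
ω' = ω + α·dt = (0.1722, -0.7050, 1.4256)
2q̇ = q⊗(0,ω) = (-0.1414214, -0.1414214, -0.5656856, -1.4142140)
q + ½dt·q⊗(0,ω), renormalized = (-0.7096, 0.7039, -0.0113, -0.0283)
linear accel F/m = (2.4000, 2.2667, -1.9333)
p' = p + v·dt = (0.3280, -1.1560, 2.1920)
new velocity v' = (-1.7040, 1.1907, -0.2773)

p' = (0.3280, -1.1560, 2.1920)
q' = (-0.7096, 0.7039, -0.0113, -0.0283)
v' = (-1.7040, 1.1907, -0.2773)
ω' = (0.1722, -0.7050, 1.4256)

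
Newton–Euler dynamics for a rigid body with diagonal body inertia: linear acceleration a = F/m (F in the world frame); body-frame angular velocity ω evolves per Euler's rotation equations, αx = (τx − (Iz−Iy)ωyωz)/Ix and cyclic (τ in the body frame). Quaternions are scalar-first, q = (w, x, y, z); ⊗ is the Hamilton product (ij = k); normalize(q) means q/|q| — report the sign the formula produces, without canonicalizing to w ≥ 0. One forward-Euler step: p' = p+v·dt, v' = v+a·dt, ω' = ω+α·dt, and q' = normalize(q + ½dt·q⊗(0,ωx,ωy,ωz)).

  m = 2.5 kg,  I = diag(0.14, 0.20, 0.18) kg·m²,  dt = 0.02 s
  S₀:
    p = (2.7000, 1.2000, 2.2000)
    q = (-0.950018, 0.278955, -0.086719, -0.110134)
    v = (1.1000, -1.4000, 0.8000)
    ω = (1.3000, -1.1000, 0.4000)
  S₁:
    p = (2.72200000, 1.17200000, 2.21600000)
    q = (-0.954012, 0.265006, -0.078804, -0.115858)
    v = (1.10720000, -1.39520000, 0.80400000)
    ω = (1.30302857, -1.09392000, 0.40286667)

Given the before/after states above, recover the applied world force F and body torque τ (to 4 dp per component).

F = (0.9000, 0.6000, 0.5000)
τ = (0.0300, 0.0400, -0.0600)

Δω = ω₁−ω₀ = (0.00302857, 0.00608000, 0.00286667)
ω₀×(Iω₀) = (0.0088, -0.0208, -0.0858)
applied torque τ = (0.0300, 0.0400, -0.0600)
Δv = v₁−v₀ = (0.00720000, 0.00480000, 0.00400000)
m·(v₁−v₀)/dt = (0.9000, 0.6000, 0.5000)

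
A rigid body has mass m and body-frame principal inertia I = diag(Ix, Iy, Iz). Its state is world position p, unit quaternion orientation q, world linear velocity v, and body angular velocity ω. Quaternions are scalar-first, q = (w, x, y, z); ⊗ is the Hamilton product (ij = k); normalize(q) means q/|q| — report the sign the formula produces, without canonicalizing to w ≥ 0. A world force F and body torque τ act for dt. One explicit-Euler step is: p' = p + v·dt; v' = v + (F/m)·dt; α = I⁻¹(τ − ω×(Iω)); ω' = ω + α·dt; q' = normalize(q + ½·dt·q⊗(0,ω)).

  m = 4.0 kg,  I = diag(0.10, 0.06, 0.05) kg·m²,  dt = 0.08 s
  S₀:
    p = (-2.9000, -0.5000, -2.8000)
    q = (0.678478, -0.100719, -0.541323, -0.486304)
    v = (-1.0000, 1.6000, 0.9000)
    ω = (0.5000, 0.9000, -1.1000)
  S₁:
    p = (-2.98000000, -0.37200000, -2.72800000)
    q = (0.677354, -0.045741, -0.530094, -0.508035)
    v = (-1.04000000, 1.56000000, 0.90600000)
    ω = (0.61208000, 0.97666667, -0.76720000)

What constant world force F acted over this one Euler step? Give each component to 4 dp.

Δv = v₁−v₀ = (-0.04000000, -0.04000000, 0.00600000)
m·(v₁−v₀)/dt = (-2.0000, -2.0000, 0.3000)

F = (-2.0000, -2.0000, 0.3000)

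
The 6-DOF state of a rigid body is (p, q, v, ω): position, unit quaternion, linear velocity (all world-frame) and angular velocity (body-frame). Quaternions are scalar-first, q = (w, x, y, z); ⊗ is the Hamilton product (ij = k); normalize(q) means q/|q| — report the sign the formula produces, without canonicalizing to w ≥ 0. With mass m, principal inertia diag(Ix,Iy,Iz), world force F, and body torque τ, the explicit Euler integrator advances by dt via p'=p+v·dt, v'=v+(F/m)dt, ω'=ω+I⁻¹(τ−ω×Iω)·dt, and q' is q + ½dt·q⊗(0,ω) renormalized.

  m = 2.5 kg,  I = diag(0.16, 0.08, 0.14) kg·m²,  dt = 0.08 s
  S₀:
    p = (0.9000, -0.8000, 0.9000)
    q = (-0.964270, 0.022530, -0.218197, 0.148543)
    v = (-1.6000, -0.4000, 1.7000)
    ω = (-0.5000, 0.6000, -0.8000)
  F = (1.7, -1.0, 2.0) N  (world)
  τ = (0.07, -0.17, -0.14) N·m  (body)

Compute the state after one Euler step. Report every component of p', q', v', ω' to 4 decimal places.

a = F/m = (0.6800, -0.4000, 0.8000)
p + v·dt = (0.7720, -0.8320, 1.0360)
new velocity v' = (-1.5456, -0.4320, 1.7640)
gyro term ω×Iω = (-0.0288, 0.0080, 0.0240)
angular accel α = (0.6175, -2.2250, -1.1714)
ω' = ω + α·dt = (-0.4506, 0.4220, -0.8937)
2q̇ = q⊗(0,ω) = (0.2610176, 0.5675668, -0.6348095, 0.6758355)
updated quaternion q' = (-0.9529, 0.0452, -0.2433, 0.1754)

p' = (0.7720, -0.8320, 1.0360)
q' = (-0.9529, 0.0452, -0.2433, 0.1754)
v' = (-1.5456, -0.4320, 1.7640)
ω' = (-0.4506, 0.4220, -0.8937)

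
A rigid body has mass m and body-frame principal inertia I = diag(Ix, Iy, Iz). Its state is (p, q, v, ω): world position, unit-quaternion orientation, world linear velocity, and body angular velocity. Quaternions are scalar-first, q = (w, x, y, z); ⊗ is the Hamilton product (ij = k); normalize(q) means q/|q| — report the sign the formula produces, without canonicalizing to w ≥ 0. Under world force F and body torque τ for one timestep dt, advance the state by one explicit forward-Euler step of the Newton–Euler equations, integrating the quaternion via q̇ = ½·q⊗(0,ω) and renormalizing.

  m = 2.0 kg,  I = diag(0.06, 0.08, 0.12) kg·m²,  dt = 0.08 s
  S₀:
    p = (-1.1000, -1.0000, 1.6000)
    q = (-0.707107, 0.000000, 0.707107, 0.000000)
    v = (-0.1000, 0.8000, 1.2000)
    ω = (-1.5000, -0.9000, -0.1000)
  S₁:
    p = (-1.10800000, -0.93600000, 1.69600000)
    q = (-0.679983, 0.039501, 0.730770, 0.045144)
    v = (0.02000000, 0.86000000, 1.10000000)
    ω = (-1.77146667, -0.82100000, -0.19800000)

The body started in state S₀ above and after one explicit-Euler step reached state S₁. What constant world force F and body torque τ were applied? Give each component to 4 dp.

F = (3.0000, 1.5000, -2.5000)
τ = (-0.2000, 0.0700, -0.1200)

ω₁ − ω₀ = (-0.27146667, 0.07900000, -0.09800000)
applied torque τ = (-0.2000, 0.0700, -0.1200)
velocity change Δv = (0.12000000, 0.06000000, -0.10000000)
applied force F = (3.0000, 1.5000, -2.5000)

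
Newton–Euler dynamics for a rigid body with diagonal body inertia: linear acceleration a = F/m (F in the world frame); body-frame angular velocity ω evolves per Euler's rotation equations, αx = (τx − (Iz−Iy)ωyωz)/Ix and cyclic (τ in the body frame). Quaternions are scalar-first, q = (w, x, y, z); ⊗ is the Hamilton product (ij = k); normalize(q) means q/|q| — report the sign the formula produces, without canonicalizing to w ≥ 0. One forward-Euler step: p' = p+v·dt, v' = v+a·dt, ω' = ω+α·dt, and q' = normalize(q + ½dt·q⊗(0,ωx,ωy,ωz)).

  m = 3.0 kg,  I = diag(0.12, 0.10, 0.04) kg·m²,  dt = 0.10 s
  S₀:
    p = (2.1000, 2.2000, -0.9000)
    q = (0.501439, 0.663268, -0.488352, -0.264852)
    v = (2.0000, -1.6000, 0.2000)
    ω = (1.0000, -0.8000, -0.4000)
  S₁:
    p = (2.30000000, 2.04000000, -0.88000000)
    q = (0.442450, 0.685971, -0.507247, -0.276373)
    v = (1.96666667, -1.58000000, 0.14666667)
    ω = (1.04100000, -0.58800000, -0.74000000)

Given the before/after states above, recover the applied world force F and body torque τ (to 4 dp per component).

F = (-1.0000, 0.6000, -1.6000)
τ = (0.0300, 0.1800, -0.1200)

ω₁ − ω₀ = (0.04100000, 0.21200000, -0.34000000)
precession coupling = (-0.0192, -0.0320, 0.0160)
τ = I·(Δω/dt) + ω₀×(Iω₀) = (0.0300, 0.1800, -0.1200)
Δv = v₁−v₀ = (-0.03333333, 0.02000000, -0.05333333)
F = m·Δv/dt = (-1.0000, 0.6000, -1.6000)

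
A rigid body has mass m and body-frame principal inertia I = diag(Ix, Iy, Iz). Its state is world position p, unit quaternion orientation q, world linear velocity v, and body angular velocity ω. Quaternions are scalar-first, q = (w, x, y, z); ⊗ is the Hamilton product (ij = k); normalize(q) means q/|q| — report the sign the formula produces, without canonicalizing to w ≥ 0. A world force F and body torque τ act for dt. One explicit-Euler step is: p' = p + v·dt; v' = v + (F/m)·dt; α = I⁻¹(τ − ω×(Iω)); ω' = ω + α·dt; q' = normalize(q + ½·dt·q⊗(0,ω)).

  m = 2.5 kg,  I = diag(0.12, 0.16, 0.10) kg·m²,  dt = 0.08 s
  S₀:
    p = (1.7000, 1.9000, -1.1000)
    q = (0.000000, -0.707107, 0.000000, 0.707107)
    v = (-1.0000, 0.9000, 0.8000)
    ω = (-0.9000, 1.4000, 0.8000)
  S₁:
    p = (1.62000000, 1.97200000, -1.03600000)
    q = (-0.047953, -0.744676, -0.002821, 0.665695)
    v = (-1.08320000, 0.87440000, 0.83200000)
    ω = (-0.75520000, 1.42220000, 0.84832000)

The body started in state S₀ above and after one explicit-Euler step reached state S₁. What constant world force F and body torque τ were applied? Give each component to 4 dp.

ω₁ − ω₀ = (0.14480000, 0.02220000, 0.04832000)
I·α + gyro = (0.1500, 0.0300, 0.0100)
velocity change Δv = (-0.08320000, -0.02560000, 0.03200000)
applied force F = (-2.6000, -0.8000, 1.0000)

F = (-2.6000, -0.8000, 1.0000)
τ = (0.1500, 0.0300, 0.0100)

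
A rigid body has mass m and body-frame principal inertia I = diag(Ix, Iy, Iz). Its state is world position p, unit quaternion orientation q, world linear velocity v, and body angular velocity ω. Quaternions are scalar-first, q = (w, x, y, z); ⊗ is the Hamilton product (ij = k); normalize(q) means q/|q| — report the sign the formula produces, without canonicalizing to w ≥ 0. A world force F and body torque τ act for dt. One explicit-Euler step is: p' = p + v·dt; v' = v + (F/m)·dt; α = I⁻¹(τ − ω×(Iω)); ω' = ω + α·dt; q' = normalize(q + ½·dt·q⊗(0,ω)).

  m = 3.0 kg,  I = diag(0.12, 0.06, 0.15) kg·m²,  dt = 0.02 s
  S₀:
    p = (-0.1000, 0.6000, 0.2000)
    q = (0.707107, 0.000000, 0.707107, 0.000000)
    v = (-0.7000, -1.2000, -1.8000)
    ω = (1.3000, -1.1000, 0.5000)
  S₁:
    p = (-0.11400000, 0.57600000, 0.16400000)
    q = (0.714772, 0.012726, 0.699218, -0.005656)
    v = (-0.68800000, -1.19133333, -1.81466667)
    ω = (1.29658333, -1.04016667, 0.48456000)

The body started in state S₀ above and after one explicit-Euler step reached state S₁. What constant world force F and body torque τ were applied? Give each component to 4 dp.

velocity change Δv = (0.01200000, 0.00866667, -0.01466667)
F = m·Δv/dt = (1.8000, 1.3000, -2.2000)
ω₁ − ω₀ = (-0.00341667, 0.05983333, -0.01544000)
ω₀×(Iω₀) = (-0.0495, -0.0195, 0.0858)
τ = I·(Δω/dt) + ω₀×(Iω₀) = (-0.0700, 0.1600, -0.0300)

F = (1.8000, 1.3000, -2.2000)
τ = (-0.0700, 0.1600, -0.0300)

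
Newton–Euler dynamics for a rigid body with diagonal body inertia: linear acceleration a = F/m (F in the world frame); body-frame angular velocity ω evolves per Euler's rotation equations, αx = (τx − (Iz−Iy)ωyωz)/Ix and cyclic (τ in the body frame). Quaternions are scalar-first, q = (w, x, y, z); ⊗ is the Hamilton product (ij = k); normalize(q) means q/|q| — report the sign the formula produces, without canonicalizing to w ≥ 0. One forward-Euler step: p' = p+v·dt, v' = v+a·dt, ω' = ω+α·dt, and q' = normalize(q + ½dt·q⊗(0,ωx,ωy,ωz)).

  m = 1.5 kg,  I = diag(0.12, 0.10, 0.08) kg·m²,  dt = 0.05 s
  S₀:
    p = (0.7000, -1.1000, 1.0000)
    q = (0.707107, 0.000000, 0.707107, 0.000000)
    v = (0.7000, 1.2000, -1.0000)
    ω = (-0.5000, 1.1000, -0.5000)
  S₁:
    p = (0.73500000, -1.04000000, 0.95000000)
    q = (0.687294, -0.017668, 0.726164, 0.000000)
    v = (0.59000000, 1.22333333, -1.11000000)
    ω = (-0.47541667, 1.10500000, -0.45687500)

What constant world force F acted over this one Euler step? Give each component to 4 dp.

velocity change Δv = (-0.11000000, 0.02333333, -0.11000000)
applied force F = (-3.3000, 0.7000, -3.3000)

F = (-3.3000, 0.7000, -3.3000)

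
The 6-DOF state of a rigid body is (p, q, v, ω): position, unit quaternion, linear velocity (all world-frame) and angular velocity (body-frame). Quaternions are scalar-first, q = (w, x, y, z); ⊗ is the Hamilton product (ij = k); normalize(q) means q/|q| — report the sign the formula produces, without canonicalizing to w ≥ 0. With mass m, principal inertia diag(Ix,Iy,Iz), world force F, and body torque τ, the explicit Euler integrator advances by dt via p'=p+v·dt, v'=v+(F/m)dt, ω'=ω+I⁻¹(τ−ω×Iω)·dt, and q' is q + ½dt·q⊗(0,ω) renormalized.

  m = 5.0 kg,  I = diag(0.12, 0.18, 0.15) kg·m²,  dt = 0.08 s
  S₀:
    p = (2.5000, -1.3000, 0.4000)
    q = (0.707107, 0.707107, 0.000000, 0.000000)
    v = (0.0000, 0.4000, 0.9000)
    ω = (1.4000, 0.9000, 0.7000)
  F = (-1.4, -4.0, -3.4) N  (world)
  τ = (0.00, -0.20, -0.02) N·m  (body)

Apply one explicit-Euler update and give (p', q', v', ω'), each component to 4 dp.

p' = (2.5000, -1.2680, 0.4720)
q' = (0.6658, 0.7448, 0.0056, 0.0451)
v' = (-0.0224, 0.3360, 0.8456)
ω' = (1.4126, 0.8242, 0.6490)

a = F/m = (-0.2800, -0.8000, -0.6800)
p + v·dt = (2.5000, -1.2680, 0.4720)
v + (F/m)dt = (-0.0224, 0.3360, 0.8456)
precession coupling ω×(Iω) = (-0.0189, -0.0294, 0.0756)
angular accel α = (0.1575, -0.9478, -0.6373)
ω' = ω + α·dt = (1.4126, 0.8242, 0.6490)
Hamilton product q⊗(0,ω) = (-0.9899498, 0.9899498, 0.1414214, 1.1313712)
q + ½dt·q⊗(0,ω), renormalized = (0.6658, 0.7448, 0.0056, 0.0451)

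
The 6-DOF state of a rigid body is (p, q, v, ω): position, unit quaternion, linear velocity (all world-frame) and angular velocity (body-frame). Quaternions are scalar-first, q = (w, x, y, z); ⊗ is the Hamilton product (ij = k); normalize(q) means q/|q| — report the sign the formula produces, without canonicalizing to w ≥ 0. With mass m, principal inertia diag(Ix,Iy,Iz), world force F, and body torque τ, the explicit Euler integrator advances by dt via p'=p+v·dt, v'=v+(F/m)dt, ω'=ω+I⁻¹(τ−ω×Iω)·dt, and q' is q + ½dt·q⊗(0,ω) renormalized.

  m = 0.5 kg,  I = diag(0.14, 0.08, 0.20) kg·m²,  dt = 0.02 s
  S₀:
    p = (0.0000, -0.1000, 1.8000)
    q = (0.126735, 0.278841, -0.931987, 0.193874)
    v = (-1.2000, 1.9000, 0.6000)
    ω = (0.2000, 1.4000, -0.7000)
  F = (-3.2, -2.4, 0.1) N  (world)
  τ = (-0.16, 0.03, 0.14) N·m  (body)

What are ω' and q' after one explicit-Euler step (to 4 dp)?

angular accel α = (-0.3029, 0.2700, 0.7840)
ω' = ω + α·dt = (0.1939, 1.4054, -0.6843)
Hamilton product q⊗(0,ω) = (1.3847254, 0.4063143, 0.4113925, 0.4880603)
q' = normalize(q + ½dt·q⊗(0,ω)) = (0.1406, 0.2829, -0.9278, 0.1987)

ω' = (0.1939, 1.4054, -0.6843)
q' = (0.1406, 0.2829, -0.9278, 0.1987)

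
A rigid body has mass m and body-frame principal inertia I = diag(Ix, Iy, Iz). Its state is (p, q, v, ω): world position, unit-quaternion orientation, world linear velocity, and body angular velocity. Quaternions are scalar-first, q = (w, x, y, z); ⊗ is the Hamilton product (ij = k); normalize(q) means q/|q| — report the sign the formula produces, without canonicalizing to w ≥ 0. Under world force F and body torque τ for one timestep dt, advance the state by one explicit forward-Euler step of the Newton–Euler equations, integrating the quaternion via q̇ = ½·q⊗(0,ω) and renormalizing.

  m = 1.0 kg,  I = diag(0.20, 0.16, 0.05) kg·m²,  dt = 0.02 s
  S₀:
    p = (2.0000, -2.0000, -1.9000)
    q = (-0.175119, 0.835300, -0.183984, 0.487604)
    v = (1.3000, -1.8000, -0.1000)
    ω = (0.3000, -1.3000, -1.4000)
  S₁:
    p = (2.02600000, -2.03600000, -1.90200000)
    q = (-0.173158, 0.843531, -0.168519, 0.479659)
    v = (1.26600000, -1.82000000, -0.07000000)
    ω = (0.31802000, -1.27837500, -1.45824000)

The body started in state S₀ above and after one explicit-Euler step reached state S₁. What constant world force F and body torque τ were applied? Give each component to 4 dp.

ω₁ − ω₀ = (0.01802000, 0.02162500, -0.05824000)
ω₀×(Iω₀) = (-0.2002, -0.0630, 0.0156)
τ = I·(Δω/dt) + ω₀×(Iω₀) = (-0.0200, 0.1100, -0.1300)
v₁ − v₀ = (-0.03400000, -0.02000000, 0.03000000)
F = m·Δv/dt = (-1.7000, -1.0000, 1.5000)

F = (-1.7000, -1.0000, 1.5000)
τ = (-0.0200, 0.1100, -0.1300)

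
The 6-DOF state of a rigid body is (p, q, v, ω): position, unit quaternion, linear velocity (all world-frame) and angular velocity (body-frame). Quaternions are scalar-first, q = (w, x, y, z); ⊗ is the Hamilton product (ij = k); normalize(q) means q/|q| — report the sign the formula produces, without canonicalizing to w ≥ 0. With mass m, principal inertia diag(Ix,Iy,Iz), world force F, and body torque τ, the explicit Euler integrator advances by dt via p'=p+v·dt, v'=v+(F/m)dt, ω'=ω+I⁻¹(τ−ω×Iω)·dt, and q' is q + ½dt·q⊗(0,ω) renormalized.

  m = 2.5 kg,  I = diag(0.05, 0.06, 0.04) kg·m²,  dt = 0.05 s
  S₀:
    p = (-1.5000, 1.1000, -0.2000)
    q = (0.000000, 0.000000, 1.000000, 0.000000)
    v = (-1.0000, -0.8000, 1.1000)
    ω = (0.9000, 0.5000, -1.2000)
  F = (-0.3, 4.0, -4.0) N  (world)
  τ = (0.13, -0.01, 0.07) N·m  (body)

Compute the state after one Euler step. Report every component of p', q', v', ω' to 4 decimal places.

precession coupling ω×(Iω) = (0.0120, -0.0108, 0.0045)
(τ − ω×Iω)/I = (2.3600, 0.0133, 1.6375)
ω + α·dt = (1.0180, 0.5007, -1.1181)
Hamilton product q⊗(0,ω) = (-0.5000000, -1.2000000, 0.0000000, -0.9000000)
updated quaternion q' = (-0.0125, -0.0300, 0.9992, -0.0225)
linear accel F/m = (-0.1200, 1.6000, -1.6000)
p' = p + v·dt = (-1.5500, 1.0600, -0.1450)
v' = v + a·dt = (-1.0060, -0.7200, 1.0200)

p' = (-1.5500, 1.0600, -0.1450)
q' = (-0.0125, -0.0300, 0.9992, -0.0225)
v' = (-1.0060, -0.7200, 1.0200)
ω' = (1.0180, 0.5007, -1.1181)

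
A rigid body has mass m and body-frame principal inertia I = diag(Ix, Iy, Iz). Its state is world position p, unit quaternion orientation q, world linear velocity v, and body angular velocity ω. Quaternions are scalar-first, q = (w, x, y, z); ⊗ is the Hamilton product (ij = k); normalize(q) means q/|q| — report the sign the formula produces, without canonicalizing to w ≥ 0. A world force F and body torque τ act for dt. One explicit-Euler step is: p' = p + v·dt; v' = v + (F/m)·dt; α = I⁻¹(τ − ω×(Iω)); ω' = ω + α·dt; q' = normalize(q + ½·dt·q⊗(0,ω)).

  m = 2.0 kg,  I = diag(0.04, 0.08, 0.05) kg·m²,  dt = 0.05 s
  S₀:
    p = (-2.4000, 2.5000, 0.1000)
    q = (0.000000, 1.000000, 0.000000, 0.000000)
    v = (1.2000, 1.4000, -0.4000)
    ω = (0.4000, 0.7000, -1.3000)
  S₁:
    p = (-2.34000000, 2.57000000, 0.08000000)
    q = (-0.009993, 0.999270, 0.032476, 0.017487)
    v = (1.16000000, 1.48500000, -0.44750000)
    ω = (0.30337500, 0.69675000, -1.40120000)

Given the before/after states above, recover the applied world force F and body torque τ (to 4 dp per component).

F = (-1.6000, 3.4000, -1.9000)
τ = (-0.0500, 0.0000, -0.0900)

rate change Δω = (-0.09662500, -0.00325000, -0.10120000)
gyro term ω₀×Iω₀ = (0.0273, 0.0052, 0.0112)
applied torque τ = (-0.0500, 0.0000, -0.0900)
Δv = v₁−v₀ = (-0.04000000, 0.08500000, -0.04750000)
applied force F = (-1.6000, 3.4000, -1.9000)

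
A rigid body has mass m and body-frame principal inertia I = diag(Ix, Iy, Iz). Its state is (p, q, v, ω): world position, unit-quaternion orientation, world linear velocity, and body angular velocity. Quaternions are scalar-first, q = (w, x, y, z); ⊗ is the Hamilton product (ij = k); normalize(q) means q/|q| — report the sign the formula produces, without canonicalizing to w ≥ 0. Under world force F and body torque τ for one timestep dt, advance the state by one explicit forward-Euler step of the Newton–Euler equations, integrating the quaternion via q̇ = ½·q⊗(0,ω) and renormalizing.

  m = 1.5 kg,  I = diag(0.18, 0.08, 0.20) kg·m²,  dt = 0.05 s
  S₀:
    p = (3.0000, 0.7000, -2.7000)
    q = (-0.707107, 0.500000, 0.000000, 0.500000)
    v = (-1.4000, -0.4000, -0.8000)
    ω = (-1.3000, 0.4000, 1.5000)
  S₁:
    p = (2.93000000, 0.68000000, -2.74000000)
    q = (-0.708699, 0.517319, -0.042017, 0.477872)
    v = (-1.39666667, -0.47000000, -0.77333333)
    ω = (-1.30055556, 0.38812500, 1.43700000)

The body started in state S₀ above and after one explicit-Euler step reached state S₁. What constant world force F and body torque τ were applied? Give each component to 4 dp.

Δv = v₁−v₀ = (0.00333333, -0.07000000, 0.02666667)
applied force F = (0.1000, -2.1000, 0.8000)
Δω = ω₁−ω₀ = (-0.00055556, -0.01187500, -0.06300000)
ω₀×(Iω₀) = (0.0720, 0.0390, 0.0520)
I·α + gyro = (0.0700, 0.0200, -0.2000)

F = (0.1000, -2.1000, 0.8000)
τ = (0.0700, 0.0200, -0.2000)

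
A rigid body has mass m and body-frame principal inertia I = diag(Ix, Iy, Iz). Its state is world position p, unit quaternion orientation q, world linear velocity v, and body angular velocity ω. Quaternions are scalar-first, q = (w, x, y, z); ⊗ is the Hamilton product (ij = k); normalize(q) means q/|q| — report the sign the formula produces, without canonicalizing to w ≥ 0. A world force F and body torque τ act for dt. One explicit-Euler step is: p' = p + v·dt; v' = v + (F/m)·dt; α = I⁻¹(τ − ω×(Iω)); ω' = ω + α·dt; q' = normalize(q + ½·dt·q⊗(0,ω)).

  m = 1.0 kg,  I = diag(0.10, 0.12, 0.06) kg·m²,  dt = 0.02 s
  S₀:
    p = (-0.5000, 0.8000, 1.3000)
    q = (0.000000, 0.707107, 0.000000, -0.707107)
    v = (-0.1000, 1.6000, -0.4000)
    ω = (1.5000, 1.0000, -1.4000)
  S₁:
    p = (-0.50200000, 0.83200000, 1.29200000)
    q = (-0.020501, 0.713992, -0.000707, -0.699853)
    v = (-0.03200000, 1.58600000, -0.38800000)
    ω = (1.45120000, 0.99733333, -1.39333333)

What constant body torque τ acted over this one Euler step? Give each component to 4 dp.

rate change Δω = (-0.04880000, -0.00266667, 0.00666667)
ω₀×(Iω₀) = (0.0840, -0.0840, 0.0300)
applied torque τ = (-0.1600, -0.1000, 0.0500)

τ = (-0.1600, -0.1000, 0.0500)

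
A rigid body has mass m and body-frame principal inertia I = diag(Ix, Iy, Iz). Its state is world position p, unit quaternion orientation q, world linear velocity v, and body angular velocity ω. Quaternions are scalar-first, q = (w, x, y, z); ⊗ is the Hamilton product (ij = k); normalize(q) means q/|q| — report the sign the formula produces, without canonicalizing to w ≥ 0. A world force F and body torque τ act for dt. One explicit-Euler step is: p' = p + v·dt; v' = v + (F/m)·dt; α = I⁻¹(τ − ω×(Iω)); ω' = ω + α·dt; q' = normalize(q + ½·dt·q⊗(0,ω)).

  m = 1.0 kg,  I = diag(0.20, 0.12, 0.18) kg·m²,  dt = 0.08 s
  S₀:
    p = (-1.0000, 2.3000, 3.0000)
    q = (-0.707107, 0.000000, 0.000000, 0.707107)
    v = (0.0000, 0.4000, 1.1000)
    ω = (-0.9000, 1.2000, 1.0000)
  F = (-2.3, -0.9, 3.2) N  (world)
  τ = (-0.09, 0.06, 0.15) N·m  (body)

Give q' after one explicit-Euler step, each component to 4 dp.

q' = (-0.7335, -0.0085, -0.0592, 0.6771)

2q̇ = q⊗(0,ω) = (-0.7071070, -0.2121321, -1.4849247, -0.7071070)
updated quaternion q' = (-0.7335, -0.0085, -0.0592, 0.6771)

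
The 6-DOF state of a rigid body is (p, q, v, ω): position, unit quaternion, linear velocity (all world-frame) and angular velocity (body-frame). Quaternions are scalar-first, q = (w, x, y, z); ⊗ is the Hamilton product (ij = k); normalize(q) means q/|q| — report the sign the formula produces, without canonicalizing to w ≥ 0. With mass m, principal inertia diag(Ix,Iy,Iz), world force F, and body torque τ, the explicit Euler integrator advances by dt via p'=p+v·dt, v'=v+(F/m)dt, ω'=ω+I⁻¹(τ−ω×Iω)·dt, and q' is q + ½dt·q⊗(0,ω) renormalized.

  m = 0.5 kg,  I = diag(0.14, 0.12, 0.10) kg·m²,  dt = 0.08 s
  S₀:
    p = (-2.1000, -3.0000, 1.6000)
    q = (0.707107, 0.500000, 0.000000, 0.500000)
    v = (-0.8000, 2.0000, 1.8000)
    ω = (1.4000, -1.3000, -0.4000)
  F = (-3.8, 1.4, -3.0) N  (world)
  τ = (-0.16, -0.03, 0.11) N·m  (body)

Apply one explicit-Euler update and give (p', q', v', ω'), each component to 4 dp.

angular accel α = (-1.0686, -0.0633, 0.7360)
ω + α·dt = (1.3145, -1.3051, -0.3411)
q⊗(0,ω) = (-0.5000000, 1.6399498, -0.0192391, -0.9328428)
updated quaternion q' = (0.6850, 0.5639, -0.0008, 0.4613)
p + v·dt = (-2.1640, -2.8400, 1.7440)
new velocity v' = (-1.4080, 2.2240, 1.3200)

p' = (-2.1640, -2.8400, 1.7440)
q' = (0.6850, 0.5639, -0.0008, 0.4613)
v' = (-1.4080, 2.2240, 1.3200)
ω' = (1.3145, -1.3051, -0.3411)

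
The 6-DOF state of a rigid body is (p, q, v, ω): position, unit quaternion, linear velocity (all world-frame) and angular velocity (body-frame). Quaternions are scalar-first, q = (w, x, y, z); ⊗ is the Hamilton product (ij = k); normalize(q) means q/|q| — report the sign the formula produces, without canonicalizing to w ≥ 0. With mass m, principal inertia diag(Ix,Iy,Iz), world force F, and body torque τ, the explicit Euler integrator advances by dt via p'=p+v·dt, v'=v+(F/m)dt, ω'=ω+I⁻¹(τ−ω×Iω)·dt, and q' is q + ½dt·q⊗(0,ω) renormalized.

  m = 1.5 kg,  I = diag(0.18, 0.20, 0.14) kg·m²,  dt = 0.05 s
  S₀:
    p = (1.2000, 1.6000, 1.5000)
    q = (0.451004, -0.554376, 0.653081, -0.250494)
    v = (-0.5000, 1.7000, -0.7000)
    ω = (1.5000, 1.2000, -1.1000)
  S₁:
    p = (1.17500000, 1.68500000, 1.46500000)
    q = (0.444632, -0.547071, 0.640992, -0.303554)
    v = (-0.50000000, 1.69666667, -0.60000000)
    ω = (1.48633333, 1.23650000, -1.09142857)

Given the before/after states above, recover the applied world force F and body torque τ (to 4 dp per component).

F = (0.0000, -0.1000, 3.0000)
τ = (0.0300, 0.0800, 0.0600)

ω₁ − ω₀ = (-0.01366667, 0.03650000, 0.00857143)
applied torque τ = (0.0300, 0.0800, 0.0600)
Δv = v₁−v₀ = (0.00000000, -0.00333333, 0.10000000)
m·(v₁−v₀)/dt = (0.0000, -0.1000, 3.0000)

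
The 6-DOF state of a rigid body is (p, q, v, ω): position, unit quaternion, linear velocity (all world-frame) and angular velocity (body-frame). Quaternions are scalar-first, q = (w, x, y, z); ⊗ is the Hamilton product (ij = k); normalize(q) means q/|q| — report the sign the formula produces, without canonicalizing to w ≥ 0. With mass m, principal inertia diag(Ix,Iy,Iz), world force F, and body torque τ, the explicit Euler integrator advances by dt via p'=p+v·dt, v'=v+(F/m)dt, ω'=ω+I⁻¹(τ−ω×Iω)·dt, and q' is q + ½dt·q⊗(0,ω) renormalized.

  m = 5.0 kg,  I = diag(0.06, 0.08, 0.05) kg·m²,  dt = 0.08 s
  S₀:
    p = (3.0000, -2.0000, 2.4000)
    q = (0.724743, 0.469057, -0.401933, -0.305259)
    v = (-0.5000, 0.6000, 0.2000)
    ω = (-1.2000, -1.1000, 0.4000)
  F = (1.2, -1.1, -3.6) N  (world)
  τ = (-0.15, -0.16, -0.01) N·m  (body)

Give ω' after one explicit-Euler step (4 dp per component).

ω×(Iω) gyroscopic = (0.0132, -0.0048, 0.0264)
(τ − ω×Iω)/I = (-2.7200, -1.9400, -0.7280)
ω' = ω + α·dt = (-1.4176, -1.2552, 0.3418)

ω' = (-1.4176, -1.2552, 0.3418)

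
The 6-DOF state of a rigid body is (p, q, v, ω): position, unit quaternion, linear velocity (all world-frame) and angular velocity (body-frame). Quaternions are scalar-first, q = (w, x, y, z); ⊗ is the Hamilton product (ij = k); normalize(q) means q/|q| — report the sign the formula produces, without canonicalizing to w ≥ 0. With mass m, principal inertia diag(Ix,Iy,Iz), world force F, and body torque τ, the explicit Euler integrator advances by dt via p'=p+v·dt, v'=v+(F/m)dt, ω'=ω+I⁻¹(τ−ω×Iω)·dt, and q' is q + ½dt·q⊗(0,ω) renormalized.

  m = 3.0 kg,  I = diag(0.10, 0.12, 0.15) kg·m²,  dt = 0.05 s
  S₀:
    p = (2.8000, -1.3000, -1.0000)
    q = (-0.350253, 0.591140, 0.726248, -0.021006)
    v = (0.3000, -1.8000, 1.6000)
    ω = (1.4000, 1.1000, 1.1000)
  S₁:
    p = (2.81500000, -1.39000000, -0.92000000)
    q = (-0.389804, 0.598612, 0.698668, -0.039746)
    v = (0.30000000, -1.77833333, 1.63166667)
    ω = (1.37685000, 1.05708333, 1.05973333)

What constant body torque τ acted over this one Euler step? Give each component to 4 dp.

τ = (-0.0100, -0.1800, -0.0900)

rate change Δω = (-0.02315000, -0.04291667, -0.04026667)
precession coupling = (0.0363, -0.0770, 0.0308)
I·α + gyro = (-0.0100, -0.1800, -0.0900)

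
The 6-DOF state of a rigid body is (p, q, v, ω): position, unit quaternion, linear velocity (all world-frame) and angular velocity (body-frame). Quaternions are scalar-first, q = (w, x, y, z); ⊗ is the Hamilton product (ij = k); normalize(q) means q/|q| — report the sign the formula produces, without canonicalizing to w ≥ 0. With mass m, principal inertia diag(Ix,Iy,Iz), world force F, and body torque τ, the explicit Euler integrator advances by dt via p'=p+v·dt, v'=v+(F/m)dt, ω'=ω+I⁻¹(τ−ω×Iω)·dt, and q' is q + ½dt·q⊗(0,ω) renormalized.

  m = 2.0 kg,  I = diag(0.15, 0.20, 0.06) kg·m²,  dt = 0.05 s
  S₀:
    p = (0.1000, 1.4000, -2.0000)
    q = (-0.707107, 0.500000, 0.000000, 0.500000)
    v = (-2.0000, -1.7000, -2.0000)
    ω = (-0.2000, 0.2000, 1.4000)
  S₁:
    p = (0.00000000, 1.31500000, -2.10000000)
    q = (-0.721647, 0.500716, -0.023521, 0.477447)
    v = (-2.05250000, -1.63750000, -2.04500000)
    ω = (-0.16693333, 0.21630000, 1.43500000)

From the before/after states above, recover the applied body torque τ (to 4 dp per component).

τ = (0.0600, 0.0400, 0.0400)

ω₁ − ω₀ = (0.03306667, 0.01630000, 0.03500000)
applied torque τ = (0.0600, 0.0400, 0.0400)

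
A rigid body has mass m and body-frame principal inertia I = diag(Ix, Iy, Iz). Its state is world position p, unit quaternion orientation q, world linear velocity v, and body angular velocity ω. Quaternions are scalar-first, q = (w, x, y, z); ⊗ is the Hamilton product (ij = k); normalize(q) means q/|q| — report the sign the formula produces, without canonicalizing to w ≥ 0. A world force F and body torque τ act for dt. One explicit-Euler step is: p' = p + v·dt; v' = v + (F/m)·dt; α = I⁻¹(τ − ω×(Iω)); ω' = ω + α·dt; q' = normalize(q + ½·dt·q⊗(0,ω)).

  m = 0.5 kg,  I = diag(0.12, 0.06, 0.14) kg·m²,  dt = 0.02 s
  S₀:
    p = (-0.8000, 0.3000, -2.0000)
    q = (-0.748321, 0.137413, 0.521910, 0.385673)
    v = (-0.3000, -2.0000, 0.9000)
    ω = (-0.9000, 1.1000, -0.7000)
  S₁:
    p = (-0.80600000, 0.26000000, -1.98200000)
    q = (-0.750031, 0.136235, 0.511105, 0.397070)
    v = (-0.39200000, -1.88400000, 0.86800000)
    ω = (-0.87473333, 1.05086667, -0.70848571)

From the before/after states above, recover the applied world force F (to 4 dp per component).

Δv = v₁−v₀ = (-0.09200000, 0.11600000, -0.03200000)
m·(v₁−v₀)/dt = (-2.3000, 2.9000, -0.8000)

F = (-2.3000, 2.9000, -0.8000)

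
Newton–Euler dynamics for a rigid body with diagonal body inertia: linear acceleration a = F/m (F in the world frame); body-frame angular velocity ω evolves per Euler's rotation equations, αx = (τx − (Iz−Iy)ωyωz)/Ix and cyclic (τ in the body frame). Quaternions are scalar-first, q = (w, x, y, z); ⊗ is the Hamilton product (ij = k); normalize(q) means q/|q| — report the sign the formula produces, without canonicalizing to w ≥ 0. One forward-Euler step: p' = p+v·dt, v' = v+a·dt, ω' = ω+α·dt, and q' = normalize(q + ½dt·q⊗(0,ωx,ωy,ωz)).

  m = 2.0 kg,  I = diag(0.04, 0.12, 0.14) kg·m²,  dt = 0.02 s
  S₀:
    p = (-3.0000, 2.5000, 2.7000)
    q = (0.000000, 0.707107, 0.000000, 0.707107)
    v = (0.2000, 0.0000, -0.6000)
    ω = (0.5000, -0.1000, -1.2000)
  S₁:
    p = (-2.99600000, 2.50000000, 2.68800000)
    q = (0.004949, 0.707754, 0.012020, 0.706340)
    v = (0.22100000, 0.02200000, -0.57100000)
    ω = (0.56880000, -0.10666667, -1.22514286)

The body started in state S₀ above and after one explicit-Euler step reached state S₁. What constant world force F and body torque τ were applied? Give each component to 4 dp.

Δω = ω₁−ω₀ = (0.06880000, -0.00666667, -0.02514286)
precession coupling = (0.0024, 0.0600, -0.0040)
applied torque τ = (0.1400, 0.0200, -0.1800)
velocity change Δv = (0.02100000, 0.02200000, 0.02900000)
m·(v₁−v₀)/dt = (2.1000, 2.2000, 2.9000)

F = (2.1000, 2.2000, 2.9000)
τ = (0.1400, 0.0200, -0.1800)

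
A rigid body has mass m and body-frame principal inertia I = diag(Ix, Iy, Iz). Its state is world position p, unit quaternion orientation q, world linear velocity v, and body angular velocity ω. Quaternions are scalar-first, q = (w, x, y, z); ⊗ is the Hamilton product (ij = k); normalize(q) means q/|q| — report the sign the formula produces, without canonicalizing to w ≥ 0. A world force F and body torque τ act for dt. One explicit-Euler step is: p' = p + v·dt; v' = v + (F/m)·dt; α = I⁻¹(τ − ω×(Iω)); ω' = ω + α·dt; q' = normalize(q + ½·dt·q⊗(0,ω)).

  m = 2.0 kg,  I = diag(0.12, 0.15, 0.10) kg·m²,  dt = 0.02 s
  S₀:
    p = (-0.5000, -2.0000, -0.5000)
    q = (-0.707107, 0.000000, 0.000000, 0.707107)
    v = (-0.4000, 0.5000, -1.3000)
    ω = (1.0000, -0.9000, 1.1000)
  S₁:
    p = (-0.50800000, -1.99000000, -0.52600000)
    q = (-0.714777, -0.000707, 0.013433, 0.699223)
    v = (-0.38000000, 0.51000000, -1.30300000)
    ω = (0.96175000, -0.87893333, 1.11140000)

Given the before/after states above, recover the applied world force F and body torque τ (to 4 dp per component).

Δv = v₁−v₀ = (0.02000000, 0.01000000, -0.00300000)
F = m·Δv/dt = (2.0000, 1.0000, -0.3000)
ω₁ − ω₀ = (-0.03825000, 0.02106667, 0.01140000)
precession coupling = (0.0495, 0.0220, -0.0270)
I·α + gyro = (-0.1800, 0.1800, 0.0300)

F = (2.0000, 1.0000, -0.3000)
τ = (-0.1800, 0.1800, 0.0300)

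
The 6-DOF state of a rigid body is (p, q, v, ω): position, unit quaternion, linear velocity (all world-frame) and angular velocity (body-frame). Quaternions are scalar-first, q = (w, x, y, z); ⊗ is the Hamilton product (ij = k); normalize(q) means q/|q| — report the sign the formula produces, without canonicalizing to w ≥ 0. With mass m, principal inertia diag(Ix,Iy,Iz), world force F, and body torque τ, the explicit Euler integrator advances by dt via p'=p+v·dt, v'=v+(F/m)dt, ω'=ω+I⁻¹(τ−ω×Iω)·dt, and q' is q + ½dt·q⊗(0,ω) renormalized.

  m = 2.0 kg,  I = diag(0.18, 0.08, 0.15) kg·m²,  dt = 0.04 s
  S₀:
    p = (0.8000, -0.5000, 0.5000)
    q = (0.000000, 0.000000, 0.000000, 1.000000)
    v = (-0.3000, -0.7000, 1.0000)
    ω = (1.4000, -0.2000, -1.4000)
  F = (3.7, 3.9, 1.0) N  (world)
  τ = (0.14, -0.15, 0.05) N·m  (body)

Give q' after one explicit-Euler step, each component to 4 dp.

q' = (0.0280, 0.0040, 0.0280, 0.9992)

2q̇ = q⊗(0,ω) = (1.4000000, 0.2000000, 1.4000000, 0.0000000)
updated quaternion q' = (0.0280, 0.0040, 0.0280, 0.9992)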